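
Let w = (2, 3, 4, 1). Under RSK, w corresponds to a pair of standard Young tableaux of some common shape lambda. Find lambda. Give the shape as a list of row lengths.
[3, 1]

Row-insert each entry into an empty tableau.

After inserting 2: P = [[2]].
After inserting 3: P = [[2, 3]].
After inserting 4: P = [[2, 3, 4]].
After inserting 1: P = [[1, 3, 4], [2]].

The final insertion tableau P = [[1, 3, 4], [2]] has shape [3, 1].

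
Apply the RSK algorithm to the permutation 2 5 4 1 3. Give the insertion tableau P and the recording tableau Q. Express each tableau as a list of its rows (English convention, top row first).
Insert each entry of the permutation into P by Schensted row insertion, recording in Q the position of each new cell.

Insert 2: appended to row 1. P = [[2]].
Insert 5: appended to row 1. P = [[2, 5]].
Insert 4: 4 bumps 5 from row 1; 5 starts row 2. P = [[2, 4], [5]].
Insert 1: 1 bumps 2 from row 1; 2 bumps 5 from row 2; 5 starts row 3. P = [[1, 4], [2], [5]].
Insert 3: 3 bumps 4 from row 1; 4 appends to row 2. P = [[1, 3], [2, 4], [5]].

So P = [[1, 3], [2, 4], [5]], Q = [[1, 2], [3, 5], [4]].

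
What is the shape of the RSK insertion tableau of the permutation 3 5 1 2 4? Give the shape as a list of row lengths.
[3, 2]

Row-insert each entry into an empty tableau.

After inserting 3: P = [[3]].
After inserting 5: P = [[3, 5]].
After inserting 1: P = [[1, 5], [3]].
After inserting 2: P = [[1, 2], [3, 5]].
After inserting 4: P = [[1, 2, 4], [3, 5]].

The final insertion tableau P = [[1, 2, 4], [3, 5]] has shape [3, 2].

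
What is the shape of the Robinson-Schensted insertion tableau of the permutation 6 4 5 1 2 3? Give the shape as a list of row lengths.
[3, 2, 1]

Row-insert each entry into an empty tableau.

After inserting 6: P = [[6]].
After inserting 4: P = [[4], [6]].
After inserting 5: P = [[4, 5], [6]].
After inserting 1: P = [[1, 5], [4], [6]].
After inserting 2: P = [[1, 2], [4, 5], [6]].
After inserting 3: P = [[1, 2, 3], [4, 5], [6]].

The final insertion tableau P = [[1, 2, 3], [4, 5], [6]] has shape [3, 2, 1].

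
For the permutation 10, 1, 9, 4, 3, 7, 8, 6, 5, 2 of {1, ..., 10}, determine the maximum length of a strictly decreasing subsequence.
6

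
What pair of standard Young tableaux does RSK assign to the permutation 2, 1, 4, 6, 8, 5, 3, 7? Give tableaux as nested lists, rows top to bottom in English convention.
Insert each entry of the permutation into P by Schensted row insertion, recording in Q the position of each new cell.

Insert 2: appended to row 1. P = [[2]].
Insert 1: 1 bumps 2 from row 1; 2 starts row 2. P = [[1], [2]].
Insert 4: appended to row 1. P = [[1, 4], [2]].
Insert 6: appended to row 1. P = [[1, 4, 6], [2]].
Insert 8: appended to row 1. P = [[1, 4, 6, 8], [2]].
Insert 5: 5 bumps 6 from row 1; 6 appends to row 2. P = [[1, 4, 5, 8], [2, 6]].
Insert 3: 3 bumps 4 from row 1; 4 bumps 6 from row 2; 6 starts row 3. P = [[1, 3, 5, 8], [2, 4], [6]].
Insert 7: 7 bumps 8 from row 1; 8 appends to row 2. P = [[1, 3, 5, 7], [2, 4, 8], [6]].

So P = [[1, 3, 5, 7], [2, 4, 8], [6]], Q = [[1, 3, 4, 5], [2, 6, 8], [7]].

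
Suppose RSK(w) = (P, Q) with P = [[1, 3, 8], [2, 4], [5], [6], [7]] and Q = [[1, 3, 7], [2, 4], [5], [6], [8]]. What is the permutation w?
2 1 7 6 5 4 8 3

Reverse the RSK construction: for i from n down to 1, find the cell of Q containing i, remove the entry at that cell from P, and reverse-bump it up through P; the value ejected from row 1 is w(i).

Step i=8: Q has 8 at row 5, column 1; remove 7 from row 5 of P and reverse-bump: 7 enters row 4 and ejects 6; 6 enters row 3 and ejects 5; 5 enters row 2 and ejects 4; 4 enters row 1 and ejects 3. So w(8) = 3. P is now [[1, 4, 8], [2, 5], [6], [7]].
Step i=7: Q has 7 at row 1, column 3; remove that cell from P, ejecting 8. So w(7) = 8. P is now [[1, 4], [2, 5], [6], [7]].
Step i=6: Q has 6 at row 4, column 1; remove 7 from row 4 of P and reverse-bump: 7 enters row 3 and ejects 6; 6 enters row 2 and ejects 5; 5 enters row 1 and ejects 4. So w(6) = 4. P is now [[1, 5], [2, 6], [7]].
Step i=5: Q has 5 at row 3, column 1; remove 7 from row 3 of P and reverse-bump: 7 enters row 2 and ejects 6; 6 enters row 1 and ejects 5. So w(5) = 5. P is now [[1, 6], [2, 7]].
Step i=4: Q has 4 at row 2, column 2; remove 7 from row 2 of P and reverse-bump: 7 enters row 1 and ejects 6. So w(4) = 6. P is now [[1, 7], [2]].
Step i=3: Q has 3 at row 1, column 2; remove that cell from P, ejecting 7. So w(3) = 7. P is now [[1], [2]].
Step i=2: Q has 2 at row 2, column 1; remove 2 from row 2 of P and reverse-bump: 2 enters row 1 and ejects 1. So w(2) = 1. P is now [[2]].
Step i=1: Q has 1 at row 1, column 1; remove that cell from P, ejecting 2. So w(1) = 2. P is now [].

So w = 2 1 7 6 5 4 8 3.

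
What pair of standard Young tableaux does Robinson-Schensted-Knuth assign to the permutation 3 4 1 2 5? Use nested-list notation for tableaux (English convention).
P = [[1, 2, 5], [3, 4]], Q = [[1, 2, 5], [3, 4]]

Insert each entry of the permutation into P by Schensted row insertion, recording in Q the position of each new cell.

Insert 3: appended to row 1. P = [[3]], Q = [[1]].
Insert 4: appended to row 1. P = [[3, 4]], Q = [[1, 2]].
Insert 1: 1 bumps 3 from row 1; 3 starts row 2. P = [[1, 4], [3]], Q = [[1, 2], [3]].
Insert 2: 2 bumps 4 from row 1; 4 appends to row 2. P = [[1, 2], [3, 4]], Q = [[1, 2], [3, 4]].
Insert 5: appended to row 1. P = [[1, 2, 5], [3, 4]], Q = [[1, 2, 5], [3, 4]].

So P = [[1, 2, 5], [3, 4]], Q = [[1, 2, 5], [3, 4]].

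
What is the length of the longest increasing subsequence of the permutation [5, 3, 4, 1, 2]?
2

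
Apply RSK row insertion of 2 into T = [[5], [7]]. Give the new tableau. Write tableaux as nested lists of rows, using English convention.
[[2], [5], [7]]

In row 1, 2 replaces 5 (the leftmost entry greater than 2); 5 is bumped to row 2. In row 2, 5 replaces 7 (the leftmost entry greater than 5); 7 is bumped to row 3. 7 starts a new row 3. The new tableau is [[2], [5], [7]].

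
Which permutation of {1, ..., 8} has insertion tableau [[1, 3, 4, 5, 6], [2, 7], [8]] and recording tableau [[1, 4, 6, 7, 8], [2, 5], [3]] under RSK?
Reverse RSK: for i = n, n-1, ..., 1, locate i in Q, remove the corresponding corner cell from P, and reverse-bump its entry up through P; the value ejected from row 1 is w(i).

So w = 8 2 1 7 3 4 5 6.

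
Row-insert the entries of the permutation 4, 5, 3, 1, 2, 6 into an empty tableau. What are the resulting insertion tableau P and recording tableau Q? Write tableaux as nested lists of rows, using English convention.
P = [[1, 2, 6], [3, 5], [4]], Q = [[1, 2, 6], [3, 5], [4]]

Insert each entry of the permutation into P by Schensted row insertion, recording in Q the position of each new cell.

Insert 4: appended to row 1. P = [[4]].
Insert 5: appended to row 1. P = [[4, 5]].
Insert 3: 3 bumps 4 from row 1; 4 starts row 2. P = [[3, 5], [4]].
Insert 1: 1 bumps 3 from row 1; 3 bumps 4 from row 2; 4 starts row 3. P = [[1, 5], [3], [4]].
Insert 2: 2 bumps 5 from row 1; 5 appends to row 2. P = [[1, 2], [3, 5], [4]].
Insert 6: appended to row 1. P = [[1, 2, 6], [3, 5], [4]].

So P = [[1, 2, 6], [3, 5], [4]], Q = [[1, 2, 6], [3, 5], [4]].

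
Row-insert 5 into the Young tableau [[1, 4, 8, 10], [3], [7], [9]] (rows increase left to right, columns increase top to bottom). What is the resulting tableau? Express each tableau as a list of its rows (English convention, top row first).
[[1, 4, 5, 10], [3, 8], [7], [9]]

In row 1, 5 replaces 8 (the leftmost entry greater than 5); 8 is bumped to row 2. 8 is appended to row 2. The new tableau is [[1, 4, 5, 10], [3, 8], [7], [9]].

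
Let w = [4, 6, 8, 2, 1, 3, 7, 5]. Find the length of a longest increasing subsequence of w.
3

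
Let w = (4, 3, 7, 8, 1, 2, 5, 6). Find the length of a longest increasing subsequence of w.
4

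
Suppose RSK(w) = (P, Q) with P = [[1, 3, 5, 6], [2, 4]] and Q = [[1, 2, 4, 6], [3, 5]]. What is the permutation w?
2 4 1 5 3 6

Reverse the RSK construction: for i from n down to 1, find the cell of Q containing i, remove the entry at that cell from P, and reverse-bump it up through P; the value ejected from row 1 is w(i).

Step i=6: Q has 6 at row 1, column 4; remove that cell from P, ejecting 6. So w(6) = 6. P is now [[1, 3, 5], [2, 4]].
Step i=5: Q has 5 at row 2, column 2; remove 4 from row 2 of P and reverse-bump: 4 enters row 1 and ejects 3. So w(5) = 3. P is now [[1, 4, 5], [2]].
Step i=4: Q has 4 at row 1, column 3; remove that cell from P, ejecting 5. So w(4) = 5. P is now [[1, 4], [2]].
Step i=3: Q has 3 at row 2, column 1; remove 2 from row 2 of P and reverse-bump: 2 enters row 1 and ejects 1. So w(3) = 1. P is now [[2, 4]].
Step i=2: Q has 2 at row 1, column 2; remove that cell from P, ejecting 4. So w(2) = 4. P is now [[2]].
Step i=1: Q has 1 at row 1, column 1; remove that cell from P, ejecting 2. So w(1) = 2. P is now [].

So w = 2 4 1 5 3 6.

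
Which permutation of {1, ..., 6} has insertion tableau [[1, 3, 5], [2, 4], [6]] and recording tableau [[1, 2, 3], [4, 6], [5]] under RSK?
2 4 6 5 1 3

Reverse the RSK construction: for i from n down to 1, find the cell of Q containing i, remove the entry at that cell from P, and reverse-bump it up through P; the value ejected from row 1 is w(i).

Step i=6: Q has 6 at row 2, column 2; remove 4 from row 2 of P and reverse-bump: 4 enters row 1 and ejects 3. So w(6) = 3. P is now [[1, 4, 5], [2], [6]].
Step i=5: Q has 5 at row 3, column 1; remove 6 from row 3 of P and reverse-bump: 6 enters row 2 and ejects 2; 2 enters row 1 and ejects 1. So w(5) = 1. P is now [[2, 4, 5], [6]].
Step i=4: Q has 4 at row 2, column 1; remove 6 from row 2 of P and reverse-bump: 6 enters row 1 and ejects 5. So w(4) = 5. P is now [[2, 4, 6]].
Step i=3: Q has 3 at row 1, column 3; remove that cell from P, ejecting 6. So w(3) = 6. P is now [[2, 4]].
Step i=2: Q has 2 at row 1, column 2; remove that cell from P, ejecting 4. So w(2) = 4. P is now [[2]].
Step i=1: Q has 1 at row 1, column 1; remove that cell from P, ejecting 2. So w(1) = 2. P is now [].

So w = 2 4 6 5 1 3.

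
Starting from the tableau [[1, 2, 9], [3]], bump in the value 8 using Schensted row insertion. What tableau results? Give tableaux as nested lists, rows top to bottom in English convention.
[[1, 2, 8], [3, 9]]

In row 1, 8 replaces 9 (the leftmost entry greater than 8); 9 is bumped to row 2. 9 is appended to row 2. The new tableau is [[1, 2, 8], [3, 9]].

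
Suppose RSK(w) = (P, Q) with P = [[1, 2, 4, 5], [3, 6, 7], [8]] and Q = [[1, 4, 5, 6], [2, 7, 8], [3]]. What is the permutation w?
8 3 1 2 6 7 4 5

Reverse the RSK construction: for i from n down to 1, find the cell of Q containing i, remove the entry at that cell from P, and reverse-bump it up through P; the value ejected from row 1 is w(i).

Step i=8: Q has 8 at row 2, column 3; remove 7 from row 2 of P and reverse-bump: 7 enters row 1 and ejects 5. So w(8) = 5. P is now [[1, 2, 4, 7], [3, 6], [8]].
Step i=7: Q has 7 at row 2, column 2; remove 6 from row 2 of P and reverse-bump: 6 enters row 1 and ejects 4. So w(7) = 4. P is now [[1, 2, 6, 7], [3], [8]].
Step i=6: Q has 6 at row 1, column 4; remove that cell from P, ejecting 7. So w(6) = 7. P is now [[1, 2, 6], [3], [8]].
Step i=5: Q has 5 at row 1, column 3; remove that cell from P, ejecting 6. So w(5) = 6. P is now [[1, 2], [3], [8]].
Step i=4: Q has 4 at row 1, column 2; remove that cell from P, ejecting 2. So w(4) = 2. P is now [[1], [3], [8]].
Step i=3: Q has 3 at row 3, column 1; remove 8 from row 3 of P and reverse-bump: 8 enters row 2 and ejects 3; 3 enters row 1 and ejects 1. So w(3) = 1. P is now [[3], [8]].
Step i=2: Q has 2 at row 2, column 1; remove 8 from row 2 of P and reverse-bump: 8 enters row 1 and ejects 3. So w(2) = 3. P is now [[8]].
Step i=1: Q has 1 at row 1, column 1; remove that cell from P, ejecting 8. So w(1) = 8. P is now [].

So w = 8 3 1 2 6 7 4 5.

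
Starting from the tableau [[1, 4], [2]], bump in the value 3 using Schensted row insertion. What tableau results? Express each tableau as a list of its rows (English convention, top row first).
[[1, 3], [2, 4]]

In row 1, 3 replaces 4 (the leftmost entry greater than 3); 4 is bumped to row 2. 4 is appended to row 2. The new tableau is [[1, 3], [2, 4]].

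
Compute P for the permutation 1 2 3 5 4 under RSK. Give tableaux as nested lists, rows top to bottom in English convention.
Insert 1: appended to row 1. P = [[1]].
Insert 2: appended to row 1. P = [[1, 2]].
Insert 3: appended to row 1. P = [[1, 2, 3]].
Insert 5: appended to row 1. P = [[1, 2, 3, 5]].
Insert 4: 4 bumps 5 from row 1; 5 starts row 2. P = [[1, 2, 3, 4], [5]].

So P = [[1, 2, 3, 4], [5]].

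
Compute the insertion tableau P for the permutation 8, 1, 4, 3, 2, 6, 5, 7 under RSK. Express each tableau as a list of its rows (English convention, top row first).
P = [[1, 2, 5, 7], [3, 6], [4], [8]]

After inserting 8: P = [[8]].
After inserting 1: P = [[1], [8]].
After inserting 4: P = [[1, 4], [8]].
After inserting 3: P = [[1, 3], [4], [8]].
After inserting 2: P = [[1, 2], [3], [4], [8]].
After inserting 6: P = [[1, 2, 6], [3], [4], [8]].
After inserting 5: P = [[1, 2, 5], [3, 6], [4], [8]].
After inserting 7: P = [[1, 2, 5, 7], [3, 6], [4], [8]].

So P = [[1, 2, 5, 7], [3, 6], [4], [8]].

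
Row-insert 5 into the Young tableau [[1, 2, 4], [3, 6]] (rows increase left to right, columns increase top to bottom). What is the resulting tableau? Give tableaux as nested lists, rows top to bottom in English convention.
5 is larger than every entry of row 1, so it is appended to row 1. The new tableau is [[1, 2, 4, 5], [3, 6]].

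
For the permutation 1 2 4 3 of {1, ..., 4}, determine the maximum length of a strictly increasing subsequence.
3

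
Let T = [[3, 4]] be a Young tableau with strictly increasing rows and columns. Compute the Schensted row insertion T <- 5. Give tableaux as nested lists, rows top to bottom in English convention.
[[3, 4, 5]]

5 is larger than every entry of row 1, so it is appended to row 1. The new tableau is [[3, 4, 5]].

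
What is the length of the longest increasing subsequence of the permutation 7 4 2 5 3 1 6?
3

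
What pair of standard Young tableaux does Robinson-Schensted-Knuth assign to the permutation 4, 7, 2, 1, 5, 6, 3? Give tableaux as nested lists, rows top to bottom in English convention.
P = [[1, 3, 6], [2, 5], [4, 7]], Q = [[1, 2, 6], [3, 5], [4, 7]]

Insert each entry of the permutation into P by Schensted row insertion, recording in Q the position of each new cell.

Insert 4: appended to row 1. P = [[4]].
Insert 7: appended to row 1. P = [[4, 7]].
Insert 2: 2 bumps 4 from row 1; 4 starts row 2. P = [[2, 7], [4]].
Insert 1: 1 bumps 2 from row 1; 2 bumps 4 from row 2; 4 starts row 3. P = [[1, 7], [2], [4]].
Insert 5: 5 bumps 7 from row 1; 7 appends to row 2. P = [[1, 5], [2, 7], [4]].
Insert 6: appended to row 1. P = [[1, 5, 6], [2, 7], [4]].
Insert 3: 3 bumps 5 from row 1; 5 bumps 7 from row 2; 7 appends to row 3. P = [[1, 3, 6], [2, 5], [4, 7]].

So P = [[1, 3, 6], [2, 5], [4, 7]], Q = [[1, 2, 6], [3, 5], [4, 7]].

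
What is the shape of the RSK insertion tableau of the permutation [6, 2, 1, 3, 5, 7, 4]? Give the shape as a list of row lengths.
[4, 2, 1]

RSK row insertion gives P = [[1, 3, 4, 7], [2, 5], [6]], which has shape [4, 2, 1].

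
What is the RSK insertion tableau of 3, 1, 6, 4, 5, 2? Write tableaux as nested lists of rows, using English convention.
P = [[1, 2, 5], [3, 4], [6]]

Insert 3: appended to row 1. P = [[3]].
Insert 1: 1 bumps 3 from row 1; 3 starts row 2. P = [[1], [3]].
Insert 6: appended to row 1. P = [[1, 6], [3]].
Insert 4: 4 bumps 6 from row 1; 6 appends to row 2. P = [[1, 4], [3, 6]].
Insert 5: appended to row 1. P = [[1, 4, 5], [3, 6]].
Insert 2: 2 bumps 4 from row 1; 4 bumps 6 from row 2; 6 starts row 3. P = [[1, 2, 5], [3, 4], [6]].

So P = [[1, 2, 5], [3, 4], [6]].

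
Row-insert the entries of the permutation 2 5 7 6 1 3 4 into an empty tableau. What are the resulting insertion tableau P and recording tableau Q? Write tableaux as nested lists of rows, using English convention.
Insert each entry of the permutation into P by Schensted row insertion, recording in Q the position of each new cell.

Insert 2: appended to row 1. P = [[2]], Q = [[1]].
Insert 5: appended to row 1. P = [[2, 5]], Q = [[1, 2]].
Insert 7: appended to row 1. P = [[2, 5, 7]], Q = [[1, 2, 3]].
Insert 6: 6 bumps 7 from row 1; 7 starts row 2. P = [[2, 5, 6], [7]], Q = [[1, 2, 3], [4]].
Insert 1: 1 bumps 2 from row 1; 2 bumps 7 from row 2; 7 starts row 3. P = [[1, 5, 6], [2], [7]], Q = [[1, 2, 3], [4], [5]].
Insert 3: 3 bumps 5 from row 1; 5 appends to row 2. P = [[1, 3, 6], [2, 5], [7]], Q = [[1, 2, 3], [4, 6], [5]].
Insert 4: 4 bumps 6 from row 1; 6 appends to row 2. P = [[1, 3, 4], [2, 5, 6], [7]], Q = [[1, 2, 3], [4, 6, 7], [5]].

So P = [[1, 3, 4], [2, 5, 6], [7]], Q = [[1, 2, 3], [4, 6, 7], [5]].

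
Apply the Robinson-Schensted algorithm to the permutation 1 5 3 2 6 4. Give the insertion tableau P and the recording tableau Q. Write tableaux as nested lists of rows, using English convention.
P = [[1, 2, 4], [3, 6], [5]], Q = [[1, 2, 5], [3, 6], [4]]

Insert each entry of the permutation into P by Schensted row insertion, recording in Q the position of each new cell.

Insert 1: appended to row 1. P = [[1]], Q = [[1]].
Insert 5: appended to row 1. P = [[1, 5]], Q = [[1, 2]].
Insert 3: 3 bumps 5 from row 1; 5 starts row 2. P = [[1, 3], [5]], Q = [[1, 2], [3]].
Insert 2: 2 bumps 3 from row 1; 3 bumps 5 from row 2; 5 starts row 3. P = [[1, 2], [3], [5]], Q = [[1, 2], [3], [4]].
Insert 6: appended to row 1. P = [[1, 2, 6], [3], [5]], Q = [[1, 2, 5], [3], [4]].
Insert 4: 4 bumps 6 from row 1; 6 appends to row 2. P = [[1, 2, 4], [3, 6], [5]], Q = [[1, 2, 5], [3, 6], [4]].

So P = [[1, 2, 4], [3, 6], [5]], Q = [[1, 2, 5], [3, 6], [4]].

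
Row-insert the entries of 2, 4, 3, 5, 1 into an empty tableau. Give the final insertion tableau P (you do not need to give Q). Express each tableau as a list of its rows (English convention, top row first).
Insert 2: appended to row 1. P = [[2]].
Insert 4: appended to row 1. P = [[2, 4]].
Insert 3: 3 bumps 4 from row 1; 4 starts row 2. P = [[2, 3], [4]].
Insert 5: appended to row 1. P = [[2, 3, 5], [4]].
Insert 1: 1 bumps 2 from row 1; 2 bumps 4 from row 2; 4 starts row 3. P = [[1, 3, 5], [2], [4]].

So P = [[1, 3, 5], [2], [4]].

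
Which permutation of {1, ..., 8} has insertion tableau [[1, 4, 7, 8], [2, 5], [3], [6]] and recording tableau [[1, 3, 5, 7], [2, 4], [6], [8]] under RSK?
3 2 6 5 7 4 8 1

Reverse RSK: for i = n, n-1, ..., 1, locate i in Q, remove the corresponding corner cell from P, and reverse-bump its entry up through P; the value ejected from row 1 is w(i).

So w = 3 2 6 5 7 4 8 1.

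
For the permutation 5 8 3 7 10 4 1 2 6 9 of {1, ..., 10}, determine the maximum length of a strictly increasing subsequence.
4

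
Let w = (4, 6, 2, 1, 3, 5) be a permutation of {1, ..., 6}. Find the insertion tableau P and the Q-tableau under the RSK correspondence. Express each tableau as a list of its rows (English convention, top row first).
P = [[1, 3, 5], [2, 6], [4]], Q = [[1, 2, 6], [3, 5], [4]]

Insert each entry of the permutation into P by Schensted row insertion, recording in Q the position of each new cell.

After inserting 4: P = [[4]].
After inserting 6: P = [[4, 6]].
After inserting 2: P = [[2, 6], [4]].
After inserting 1: P = [[1, 6], [2], [4]].
After inserting 3: P = [[1, 3], [2, 6], [4]].
After inserting 5: P = [[1, 3, 5], [2, 6], [4]].

So P = [[1, 3, 5], [2, 6], [4]], Q = [[1, 2, 6], [3, 5], [4]].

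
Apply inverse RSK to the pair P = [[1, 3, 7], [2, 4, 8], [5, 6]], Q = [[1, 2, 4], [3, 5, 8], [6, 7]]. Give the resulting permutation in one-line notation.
Reverse the RSK construction: for i from n down to 1, find the cell of Q containing i, remove the entry at that cell from P, and reverse-bump it up through P; the value ejected from row 1 is w(i).

Step i=8: Q has 8 at row 2, column 3; remove 8 from row 2 of P and reverse-bump: 8 enters row 1 and ejects 7. So w(8) = 7. P is now [[1, 3, 8], [2, 4], [5, 6]].
Step i=7: Q has 7 at row 3, column 2; remove 6 from row 3 of P and reverse-bump: 6 enters row 2 and ejects 4; 4 enters row 1 and ejects 3. So w(7) = 3. P is now [[1, 4, 8], [2, 6], [5]].
Step i=6: Q has 6 at row 3, column 1; remove 5 from row 3 of P and reverse-bump: 5 enters row 2 and ejects 2; 2 enters row 1 and ejects 1. So w(6) = 1. P is now [[2, 4, 8], [5, 6]].
Step i=5: Q has 5 at row 2, column 2; remove 6 from row 2 of P and reverse-bump: 6 enters row 1 and ejects 4. So w(5) = 4. P is now [[2, 6, 8], [5]].
Step i=4: Q has 4 at row 1, column 3; remove that cell from P, ejecting 8. So w(4) = 8. P is now [[2, 6], [5]].
Step i=3: Q has 3 at row 2, column 1; remove 5 from row 2 of P and reverse-bump: 5 enters row 1 and ejects 2. So w(3) = 2. P is now [[5, 6]].
Step i=2: Q has 2 at row 1, column 2; remove that cell from P, ejecting 6. So w(2) = 6. P is now [[5]].
Step i=1: Q has 1 at row 1, column 1; remove that cell from P, ejecting 5. So w(1) = 5. P is now [].

So w = 5 6 2 8 4 1 3 7.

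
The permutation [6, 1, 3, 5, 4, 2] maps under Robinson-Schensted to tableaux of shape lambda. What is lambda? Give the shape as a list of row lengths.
Row-insert each entry into an empty tableau.

After inserting 6: P = [[6]].
After inserting 1: P = [[1], [6]].
After inserting 3: P = [[1, 3], [6]].
After inserting 5: P = [[1, 3, 5], [6]].
After inserting 4: P = [[1, 3, 4], [5], [6]].
After inserting 2: P = [[1, 2, 4], [3], [5], [6]].

The final insertion tableau P = [[1, 2, 4], [3], [5], [6]] has shape [3, 1, 1, 1].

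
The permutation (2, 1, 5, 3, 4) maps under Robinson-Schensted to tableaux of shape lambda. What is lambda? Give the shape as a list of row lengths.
[3, 2]

RSK row insertion gives P = [[1, 3, 4], [2, 5]], which has shape [3, 2].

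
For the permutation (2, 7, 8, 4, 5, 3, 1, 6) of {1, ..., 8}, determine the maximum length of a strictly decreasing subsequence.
4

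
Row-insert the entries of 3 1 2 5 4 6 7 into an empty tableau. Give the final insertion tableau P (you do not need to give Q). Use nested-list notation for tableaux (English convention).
Insert 3: appended to row 1. P = [[3]].
Insert 1: 1 bumps 3 from row 1; 3 starts row 2. P = [[1], [3]].
Insert 2: appended to row 1. P = [[1, 2], [3]].
Insert 5: appended to row 1. P = [[1, 2, 5], [3]].
Insert 4: 4 bumps 5 from row 1; 5 appends to row 2. P = [[1, 2, 4], [3, 5]].
Insert 6: appended to row 1. P = [[1, 2, 4, 6], [3, 5]].
Insert 7: appended to row 1. P = [[1, 2, 4, 6, 7], [3, 5]].

So P = [[1, 2, 4, 6, 7], [3, 5]].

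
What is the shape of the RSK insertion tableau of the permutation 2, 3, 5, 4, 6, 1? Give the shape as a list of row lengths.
Row-insert each entry into an empty tableau.

After inserting 2: P = [[2]].
After inserting 3: P = [[2, 3]].
After inserting 5: P = [[2, 3, 5]].
After inserting 4: P = [[2, 3, 4], [5]].
After inserting 6: P = [[2, 3, 4, 6], [5]].
After inserting 1: P = [[1, 3, 4, 6], [2], [5]].

The final insertion tableau P = [[1, 3, 4, 6], [2], [5]] has shape [4, 1, 1].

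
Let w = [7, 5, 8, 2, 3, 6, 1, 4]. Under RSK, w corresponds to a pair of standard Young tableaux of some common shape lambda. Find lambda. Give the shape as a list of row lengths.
Row-insert each entry into an empty tableau.

After inserting 7: P = [[7]].
After inserting 5: P = [[5], [7]].
After inserting 8: P = [[5, 8], [7]].
After inserting 2: P = [[2, 8], [5], [7]].
After inserting 3: P = [[2, 3], [5, 8], [7]].
After inserting 6: P = [[2, 3, 6], [5, 8], [7]].
After inserting 1: P = [[1, 3, 6], [2, 8], [5], [7]].
After inserting 4: P = [[1, 3, 4], [2, 6], [5, 8], [7]].

The final insertion tableau P = [[1, 3, 4], [2, 6], [5, 8], [7]] has shape [3, 2, 2, 1].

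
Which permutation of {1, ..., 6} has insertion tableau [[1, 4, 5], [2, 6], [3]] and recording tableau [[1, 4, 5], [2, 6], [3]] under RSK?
Reverse the RSK construction: for i from n down to 1, find the cell of Q containing i, remove the entry at that cell from P, and reverse-bump it up through P; the value ejected from row 1 is w(i).

Step i=6: Q has 6 at row 2, column 2; remove 6 from row 2 of P and reverse-bump: 6 enters row 1 and ejects 5. So w(6) = 5. P is now [[1, 4, 6], [2], [3]].
Step i=5: Q has 5 at row 1, column 3; remove that cell from P, ejecting 6. So w(5) = 6. P is now [[1, 4], [2], [3]].
Step i=4: Q has 4 at row 1, column 2; remove that cell from P, ejecting 4. So w(4) = 4. P is now [[1], [2], [3]].
Step i=3: Q has 3 at row 3, column 1; remove 3 from row 3 of P and reverse-bump: 3 enters row 2 and ejects 2; 2 enters row 1 and ejects 1. So w(3) = 1. P is now [[2], [3]].
Step i=2: Q has 2 at row 2, column 1; remove 3 from row 2 of P and reverse-bump: 3 enters row 1 and ejects 2. So w(2) = 2. P is now [[3]].
Step i=1: Q has 1 at row 1, column 1; remove that cell from P, ejecting 3. So w(1) = 3. P is now [].

So w = 3 2 1 4 6 5.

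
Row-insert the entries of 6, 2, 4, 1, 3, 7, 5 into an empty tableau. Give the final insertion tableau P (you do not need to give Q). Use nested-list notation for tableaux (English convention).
P = [[1, 3, 5], [2, 4, 7], [6]]

Insert 6: appended to row 1. P = [[6]].
Insert 2: 2 bumps 6 from row 1; 6 starts row 2. P = [[2], [6]].
Insert 4: appended to row 1. P = [[2, 4], [6]].
Insert 1: 1 bumps 2 from row 1; 2 bumps 6 from row 2; 6 starts row 3. P = [[1, 4], [2], [6]].
Insert 3: 3 bumps 4 from row 1; 4 appends to row 2. P = [[1, 3], [2, 4], [6]].
Insert 7: appended to row 1. P = [[1, 3, 7], [2, 4], [6]].
Insert 5: 5 bumps 7 from row 1; 7 appends to row 2. P = [[1, 3, 5], [2, 4, 7], [6]].

So P = [[1, 3, 5], [2, 4, 7], [6]].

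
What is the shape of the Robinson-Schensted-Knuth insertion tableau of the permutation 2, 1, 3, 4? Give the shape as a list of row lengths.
Row-insert each entry into an empty tableau.

After inserting 2: P = [[2]].
After inserting 1: P = [[1], [2]].
After inserting 3: P = [[1, 3], [2]].
After inserting 4: P = [[1, 3, 4], [2]].

The final insertion tableau P = [[1, 3, 4], [2]] has shape [3, 1].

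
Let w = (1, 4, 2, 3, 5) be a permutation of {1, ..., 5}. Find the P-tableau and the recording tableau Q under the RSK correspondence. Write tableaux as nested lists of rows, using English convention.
P = [[1, 2, 3, 5], [4]], Q = [[1, 2, 4, 5], [3]]

Insert each entry of the permutation into P by Schensted row insertion, recording in Q the position of each new cell.

After inserting 1: P = [[1]].
After inserting 4: P = [[1, 4]].
After inserting 2: P = [[1, 2], [4]].
After inserting 3: P = [[1, 2, 3], [4]].
After inserting 5: P = [[1, 2, 3, 5], [4]].

So P = [[1, 2, 3, 5], [4]], Q = [[1, 2, 4, 5], [3]].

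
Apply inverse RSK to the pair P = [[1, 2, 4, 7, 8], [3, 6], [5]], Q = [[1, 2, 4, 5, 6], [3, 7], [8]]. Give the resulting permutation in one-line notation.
1 5 3 6 7 8 4 2

Reverse the RSK construction: for i from n down to 1, find the cell of Q containing i, remove the entry at that cell from P, and reverse-bump it up through P; the value ejected from row 1 is w(i).

Step i=8: Q has 8 at row 3, column 1; remove 5 from row 3 of P and reverse-bump: 5 enters row 2 and ejects 3; 3 enters row 1 and ejects 2. So w(8) = 2. P is now [[1, 3, 4, 7, 8], [5, 6]].
Step i=7: Q has 7 at row 2, column 2; remove 6 from row 2 of P and reverse-bump: 6 enters row 1 and ejects 4. So w(7) = 4. P is now [[1, 3, 6, 7, 8], [5]].
Step i=6: Q has 6 at row 1, column 5; remove that cell from P, ejecting 8. So w(6) = 8. P is now [[1, 3, 6, 7], [5]].
Step i=5: Q has 5 at row 1, column 4; remove that cell from P, ejecting 7. So w(5) = 7. P is now [[1, 3, 6], [5]].
Step i=4: Q has 4 at row 1, column 3; remove that cell from P, ejecting 6. So w(4) = 6. P is now [[1, 3], [5]].
Step i=3: Q has 3 at row 2, column 1; remove 5 from row 2 of P and reverse-bump: 5 enters row 1 and ejects 3. So w(3) = 3. P is now [[1, 5]].
Step i=2: Q has 2 at row 1, column 2; remove that cell from P, ejecting 5. So w(2) = 5. P is now [[1]].
Step i=1: Q has 1 at row 1, column 1; remove that cell from P, ejecting 1. So w(1) = 1. P is now [].

So w = 1 5 3 6 7 8 4 2.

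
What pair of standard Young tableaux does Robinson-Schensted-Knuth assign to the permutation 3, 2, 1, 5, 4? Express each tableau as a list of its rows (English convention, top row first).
P = [[1, 4], [2, 5], [3]], Q = [[1, 4], [2, 5], [3]]

Insert each entry of the permutation into P by Schensted row insertion, recording in Q the position of each new cell.

Insert 3: appended to row 1. P = [[3]], Q = [[1]].
Insert 2: 2 bumps 3 from row 1; 3 starts row 2. P = [[2], [3]], Q = [[1], [2]].
Insert 1: 1 bumps 2 from row 1; 2 bumps 3 from row 2; 3 starts row 3. P = [[1], [2], [3]], Q = [[1], [2], [3]].
Insert 5: appended to row 1. P = [[1, 5], [2], [3]], Q = [[1, 4], [2], [3]].
Insert 4: 4 bumps 5 from row 1; 5 appends to row 2. P = [[1, 4], [2, 5], [3]], Q = [[1, 4], [2, 5], [3]].

So P = [[1, 4], [2, 5], [3]], Q = [[1, 4], [2, 5], [3]].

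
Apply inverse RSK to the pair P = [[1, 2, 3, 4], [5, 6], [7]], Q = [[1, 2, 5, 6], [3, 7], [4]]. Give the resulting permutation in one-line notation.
Reverse the RSK construction: for i from n down to 1, find the cell of Q containing i, remove the entry at that cell from P, and reverse-bump it up through P; the value ejected from row 1 is w(i).

Step i=7: Q has 7 at row 2, column 2; remove 6 from row 2 of P and reverse-bump: 6 enters row 1 and ejects 4. So w(7) = 4. P is now [[1, 2, 3, 6], [5], [7]].
Step i=6: Q has 6 at row 1, column 4; remove that cell from P, ejecting 6. So w(6) = 6. P is now [[1, 2, 3], [5], [7]].
Step i=5: Q has 5 at row 1, column 3; remove that cell from P, ejecting 3. So w(5) = 3. P is now [[1, 2], [5], [7]].
Step i=4: Q has 4 at row 3, column 1; remove 7 from row 3 of P and reverse-bump: 7 enters row 2 and ejects 5; 5 enters row 1 and ejects 2. So w(4) = 2. P is now [[1, 5], [7]].
Step i=3: Q has 3 at row 2, column 1; remove 7 from row 2 of P and reverse-bump: 7 enters row 1 and ejects 5. So w(3) = 5. P is now [[1, 7]].
Step i=2: Q has 2 at row 1, column 2; remove that cell from P, ejecting 7. So w(2) = 7. P is now [[1]].
Step i=1: Q has 1 at row 1, column 1; remove that cell from P, ejecting 1. So w(1) = 1. P is now [].

So w = 1 7 5 2 3 6 4.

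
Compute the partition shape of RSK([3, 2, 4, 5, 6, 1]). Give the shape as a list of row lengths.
Row-insert each entry into an empty tableau.

After inserting 3: P = [[3]].
After inserting 2: P = [[2], [3]].
After inserting 4: P = [[2, 4], [3]].
After inserting 5: P = [[2, 4, 5], [3]].
After inserting 6: P = [[2, 4, 5, 6], [3]].
After inserting 1: P = [[1, 4, 5, 6], [2], [3]].

The final insertion tableau P = [[1, 4, 5, 6], [2], [3]] has shape [4, 1, 1].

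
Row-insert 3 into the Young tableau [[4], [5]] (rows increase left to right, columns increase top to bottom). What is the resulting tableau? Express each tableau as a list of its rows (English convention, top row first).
[[3], [4], [5]]

In row 1, 3 replaces 4 (the leftmost entry greater than 3); 4 is bumped to row 2. In row 2, 4 replaces 5 (the leftmost entry greater than 4); 5 is bumped to row 3. 5 starts a new row 3. The new tableau is [[3], [4], [5]].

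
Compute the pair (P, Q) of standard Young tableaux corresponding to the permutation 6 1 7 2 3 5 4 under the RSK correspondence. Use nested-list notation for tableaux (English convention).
Insert each entry of the permutation into P by Schensted row insertion, recording in Q the position of each new cell.

Insert 6: appended to row 1. P = [[6]], Q = [[1]].
Insert 1: 1 bumps 6 from row 1; 6 starts row 2. P = [[1], [6]], Q = [[1], [2]].
Insert 7: appended to row 1. P = [[1, 7], [6]], Q = [[1, 3], [2]].
Insert 2: 2 bumps 7 from row 1; 7 appends to row 2. P = [[1, 2], [6, 7]], Q = [[1, 3], [2, 4]].
Insert 3: appended to row 1. P = [[1, 2, 3], [6, 7]], Q = [[1, 3, 5], [2, 4]].
Insert 5: appended to row 1. P = [[1, 2, 3, 5], [6, 7]], Q = [[1, 3, 5, 6], [2, 4]].
Insert 4: 4 bumps 5 from row 1; 5 bumps 6 from row 2; 6 starts row 3. P = [[1, 2, 3, 4], [5, 7], [6]], Q = [[1, 3, 5, 6], [2, 4], [7]].

So P = [[1, 2, 3, 4], [5, 7], [6]], Q = [[1, 3, 5, 6], [2, 4], [7]].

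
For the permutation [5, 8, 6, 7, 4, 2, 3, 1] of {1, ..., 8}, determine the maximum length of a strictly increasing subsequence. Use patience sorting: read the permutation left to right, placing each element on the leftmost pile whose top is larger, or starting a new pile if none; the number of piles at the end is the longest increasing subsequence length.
5: new pile. tops = [5]
8: new pile. tops = [5, 8]
6: onto pile 2 (replacing 8). tops = [5, 6]
7: new pile. tops = [5, 6, 7]
4: onto pile 1 (replacing 5). tops = [4, 6, 7]
2: onto pile 1 (replacing 4). tops = [2, 6, 7]
3: onto pile 2 (replacing 6). tops = [2, 3, 7]
1: onto pile 1 (replacing 2). tops = [1, 3, 7]

3 piles, so the longest increasing subsequence has length 3.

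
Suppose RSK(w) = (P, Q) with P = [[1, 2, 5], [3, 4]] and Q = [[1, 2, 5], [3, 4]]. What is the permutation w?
3 4 1 2 5

Reverse the RSK construction: for i from n down to 1, find the cell of Q containing i, remove the entry at that cell from P, and reverse-bump it up through P; the value ejected from row 1 is w(i).

Step i=5: Q has 5 at row 1, column 3; remove that cell from P, ejecting 5. So w(5) = 5. P is now [[1, 2], [3, 4]].
Step i=4: Q has 4 at row 2, column 2; remove 4 from row 2 of P and reverse-bump: 4 enters row 1 and ejects 2. So w(4) = 2. P is now [[1, 4], [3]].
Step i=3: Q has 3 at row 2, column 1; remove 3 from row 2 of P and reverse-bump: 3 enters row 1 and ejects 1. So w(3) = 1. P is now [[3, 4]].
Step i=2: Q has 2 at row 1, column 2; remove that cell from P, ejecting 4. So w(2) = 4. P is now [[3]].
Step i=1: Q has 1 at row 1, column 1; remove that cell from P, ejecting 3. So w(1) = 3. P is now [].

So w = 3 4 1 2 5.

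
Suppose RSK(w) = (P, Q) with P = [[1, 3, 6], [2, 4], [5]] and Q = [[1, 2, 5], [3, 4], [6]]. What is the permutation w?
2 5 1 4 6 3

Reverse the RSK construction: for i from n down to 1, find the cell of Q containing i, remove the entry at that cell from P, and reverse-bump it up through P; the value ejected from row 1 is w(i).

Step i=6: Q has 6 at row 3, column 1; remove 5 from row 3 of P and reverse-bump: 5 enters row 2 and ejects 4; 4 enters row 1 and ejects 3. So w(6) = 3. P is now [[1, 4, 6], [2, 5]].
Step i=5: Q has 5 at row 1, column 3; remove that cell from P, ejecting 6. So w(5) = 6. P is now [[1, 4], [2, 5]].
Step i=4: Q has 4 at row 2, column 2; remove 5 from row 2 of P and reverse-bump: 5 enters row 1 and ejects 4. So w(4) = 4. P is now [[1, 5], [2]].
Step i=3: Q has 3 at row 2, column 1; remove 2 from row 2 of P and reverse-bump: 2 enters row 1 and ejects 1. So w(3) = 1. P is now [[2, 5]].
Step i=2: Q has 2 at row 1, column 2; remove that cell from P, ejecting 5. So w(2) = 5. P is now [[2]].
Step i=1: Q has 1 at row 1, column 1; remove that cell from P, ejecting 2. So w(1) = 2. P is now [].

So w = 2 5 1 4 6 3.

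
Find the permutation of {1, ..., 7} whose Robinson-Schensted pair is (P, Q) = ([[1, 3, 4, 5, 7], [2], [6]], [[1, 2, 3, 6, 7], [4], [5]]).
Reverse the RSK construction: for i from n down to 1, find the cell of Q containing i, remove the entry at that cell from P, and reverse-bump it up through P; the value ejected from row 1 is w(i).

Step i=7: Q has 7 at row 1, column 5; remove that cell from P, ejecting 7. So w(7) = 7. P is now [[1, 3, 4, 5], [2], [6]].
Step i=6: Q has 6 at row 1, column 4; remove that cell from P, ejecting 5. So w(6) = 5. P is now [[1, 3, 4], [2], [6]].
Step i=5: Q has 5 at row 3, column 1; remove 6 from row 3 of P and reverse-bump: 6 enters row 2 and ejects 2; 2 enters row 1 and ejects 1. So w(5) = 1. P is now [[2, 3, 4], [6]].
Step i=4: Q has 4 at row 2, column 1; remove 6 from row 2 of P and reverse-bump: 6 enters row 1 and ejects 4. So w(4) = 4. P is now [[2, 3, 6]].
Step i=3: Q has 3 at row 1, column 3; remove that cell from P, ejecting 6. So w(3) = 6. P is now [[2, 3]].
Step i=2: Q has 2 at row 1, column 2; remove that cell from P, ejecting 3. So w(2) = 3. P is now [[2]].
Step i=1: Q has 1 at row 1, column 1; remove that cell from P, ejecting 2. So w(1) = 2. P is now [].

So w = 2 3 6 4 1 5 7.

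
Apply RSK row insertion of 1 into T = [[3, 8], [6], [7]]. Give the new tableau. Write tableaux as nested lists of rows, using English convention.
[[1, 8], [3], [6], [7]]

In row 1, 1 replaces 3 (the leftmost entry greater than 1); 3 is bumped to row 2. In row 2, 3 replaces 6 (the leftmost entry greater than 3); 6 is bumped to row 3. In row 3, 6 replaces 7 (the leftmost entry greater than 6); 7 is bumped to row 4. 7 starts a new row 4. The new tableau is [[1, 8], [3], [6], [7]].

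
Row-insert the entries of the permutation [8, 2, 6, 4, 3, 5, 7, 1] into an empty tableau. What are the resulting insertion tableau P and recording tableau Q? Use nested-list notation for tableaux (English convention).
Insert each entry of the permutation into P by Schensted row insertion, recording in Q the position of each new cell.

Insert 8: appended to row 1. P = [[8]].
Insert 2: 2 bumps 8 from row 1; 8 starts row 2. P = [[2], [8]].
Insert 6: appended to row 1. P = [[2, 6], [8]].
Insert 4: 4 bumps 6 from row 1; 6 bumps 8 from row 2; 8 starts row 3. P = [[2, 4], [6], [8]].
Insert 3: 3 bumps 4 from row 1; 4 bumps 6 from row 2; 6 bumps 8 from row 3; 8 starts row 4. P = [[2, 3], [4], [6], [8]].
Insert 5: appended to row 1. P = [[2, 3, 5], [4], [6], [8]].
Insert 7: appended to row 1. P = [[2, 3, 5, 7], [4], [6], [8]].
Insert 1: 1 bumps 2 from row 1; 2 bumps 4 from row 2; 4 bumps 6 from row 3; 6 bumps 8 from row 4; 8 starts row 5. P = [[1, 3, 5, 7], [2], [4], [6], [8]].

So P = [[1, 3, 5, 7], [2], [4], [6], [8]], Q = [[1, 3, 6, 7], [2], [4], [5], [8]].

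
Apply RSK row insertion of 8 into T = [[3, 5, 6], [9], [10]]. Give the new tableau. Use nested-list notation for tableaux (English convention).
8 is larger than every entry of row 1, so it is appended to row 1. The new tableau is [[3, 5, 6, 8], [9], [10]].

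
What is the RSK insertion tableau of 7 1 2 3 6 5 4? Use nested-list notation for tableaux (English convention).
Insert 7: appended to row 1. P = [[7]].
Insert 1: 1 bumps 7 from row 1; 7 starts row 2. P = [[1], [7]].
Insert 2: appended to row 1. P = [[1, 2], [7]].
Insert 3: appended to row 1. P = [[1, 2, 3], [7]].
Insert 6: appended to row 1. P = [[1, 2, 3, 6], [7]].
Insert 5: 5 bumps 6 from row 1; 6 bumps 7 from row 2; 7 starts row 3. P = [[1, 2, 3, 5], [6], [7]].
Insert 4: 4 bumps 5 from row 1; 5 bumps 6 from row 2; 6 bumps 7 from row 3; 7 starts row 4. P = [[1, 2, 3, 4], [5], [6], [7]].

So P = [[1, 2, 3, 4], [5], [6], [7]].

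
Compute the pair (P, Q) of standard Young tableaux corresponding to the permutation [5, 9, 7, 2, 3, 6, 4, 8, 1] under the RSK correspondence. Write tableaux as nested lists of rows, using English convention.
P = [[1, 3, 4, 8], [2, 6], [5], [7], [9]], Q = [[1, 2, 6, 8], [3, 5], [4], [7], [9]]

Insert each entry of the permutation into P by Schensted row insertion, recording in Q the position of each new cell.

Insert 5: appended to row 1. P = [[5]], Q = [[1]].
Insert 9: appended to row 1. P = [[5, 9]], Q = [[1, 2]].
Insert 7: 7 bumps 9 from row 1; 9 starts row 2. P = [[5, 7], [9]], Q = [[1, 2], [3]].
Insert 2: 2 bumps 5 from row 1; 5 bumps 9 from row 2; 9 starts row 3. P = [[2, 7], [5], [9]], Q = [[1, 2], [3], [4]].
Insert 3: 3 bumps 7 from row 1; 7 appends to row 2. P = [[2, 3], [5, 7], [9]], Q = [[1, 2], [3, 5], [4]].
Insert 6: appended to row 1. P = [[2, 3, 6], [5, 7], [9]], Q = [[1, 2, 6], [3, 5], [4]].
Insert 4: 4 bumps 6 from row 1; 6 bumps 7 from row 2; 7 bumps 9 from row 3; 9 starts row 4. P = [[2, 3, 4], [5, 6], [7], [9]], Q = [[1, 2, 6], [3, 5], [4], [7]].
Insert 8: appended to row 1. P = [[2, 3, 4, 8], [5, 6], [7], [9]], Q = [[1, 2, 6, 8], [3, 5], [4], [7]].
Insert 1: 1 bumps 2 from row 1; 2 bumps 5 from row 2; 5 bumps 7 from row 3; 7 bumps 9 from row 4; 9 starts row 5. P = [[1, 3, 4, 8], [2, 6], [5], [7], [9]], Q = [[1, 2, 6, 8], [3, 5], [4], [7], [9]].

So P = [[1, 3, 4, 8], [2, 6], [5], [7], [9]], Q = [[1, 2, 6, 8], [3, 5], [4], [7], [9]].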